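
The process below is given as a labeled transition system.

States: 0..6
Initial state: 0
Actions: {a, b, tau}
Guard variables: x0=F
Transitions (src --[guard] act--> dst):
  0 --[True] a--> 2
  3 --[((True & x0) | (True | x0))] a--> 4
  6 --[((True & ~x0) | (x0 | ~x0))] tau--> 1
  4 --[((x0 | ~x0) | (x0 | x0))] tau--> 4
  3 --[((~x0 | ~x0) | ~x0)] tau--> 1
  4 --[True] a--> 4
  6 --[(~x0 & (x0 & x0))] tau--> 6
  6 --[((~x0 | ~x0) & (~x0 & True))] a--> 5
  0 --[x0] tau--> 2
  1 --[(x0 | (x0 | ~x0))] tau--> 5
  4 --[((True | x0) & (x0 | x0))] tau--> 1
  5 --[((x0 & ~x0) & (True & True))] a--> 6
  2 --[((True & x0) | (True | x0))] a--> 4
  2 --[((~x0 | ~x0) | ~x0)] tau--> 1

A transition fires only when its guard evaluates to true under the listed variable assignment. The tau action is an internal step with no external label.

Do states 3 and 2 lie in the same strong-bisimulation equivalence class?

Refine partition for ~:
  round 0: {{0,1,2,3,4,5,6}}
  round 1: {{0},{1},{2,3,4,6},{5}}
  round 2: {{0},{1},{2,3},{4},{5},{6}}
6 equivalence class(es) (converged in 3)
3∈{2,3}, 2∈{2,3}

Answer: BISIMILAR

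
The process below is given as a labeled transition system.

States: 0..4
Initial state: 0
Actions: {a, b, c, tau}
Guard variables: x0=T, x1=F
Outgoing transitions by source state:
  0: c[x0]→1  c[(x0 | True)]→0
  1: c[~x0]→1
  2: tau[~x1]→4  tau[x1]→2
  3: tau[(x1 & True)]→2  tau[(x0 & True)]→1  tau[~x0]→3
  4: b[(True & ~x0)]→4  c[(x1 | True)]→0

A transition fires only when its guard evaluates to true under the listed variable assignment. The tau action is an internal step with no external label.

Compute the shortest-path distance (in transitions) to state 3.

Answer: UNREACHABLE

Working:
Layered search for 3:
  Layer 0: {0}
  Layer 1: {1}
3 never appears.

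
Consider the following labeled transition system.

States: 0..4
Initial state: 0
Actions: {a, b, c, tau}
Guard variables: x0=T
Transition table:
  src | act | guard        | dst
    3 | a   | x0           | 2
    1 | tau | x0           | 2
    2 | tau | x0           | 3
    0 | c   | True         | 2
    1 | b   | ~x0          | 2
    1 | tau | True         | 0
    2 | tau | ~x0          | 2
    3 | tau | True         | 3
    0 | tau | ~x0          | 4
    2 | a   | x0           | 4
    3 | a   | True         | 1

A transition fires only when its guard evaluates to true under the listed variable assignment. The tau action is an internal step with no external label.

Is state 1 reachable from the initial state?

After dropping false guards: 8 live edges.
L0 = {0}
L1 = {2}  total {0,2}
L2 = {3,4}  total {0,2,3,4}
L3 = {1}  total {0,1,2,3,4}
R = {0,1,2,3,4}
witness 1: c·tau·a

Answer: REACHABLE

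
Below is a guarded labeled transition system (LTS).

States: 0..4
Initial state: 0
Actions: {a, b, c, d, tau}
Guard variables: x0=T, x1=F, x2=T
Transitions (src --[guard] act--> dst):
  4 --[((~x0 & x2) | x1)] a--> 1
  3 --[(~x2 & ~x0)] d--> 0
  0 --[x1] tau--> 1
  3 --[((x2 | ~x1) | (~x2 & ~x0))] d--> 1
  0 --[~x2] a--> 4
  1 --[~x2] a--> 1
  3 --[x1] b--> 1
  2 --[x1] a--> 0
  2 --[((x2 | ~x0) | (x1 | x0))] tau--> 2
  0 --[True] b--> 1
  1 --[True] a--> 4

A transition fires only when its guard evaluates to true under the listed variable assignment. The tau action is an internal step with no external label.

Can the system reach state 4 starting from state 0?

4 transition(s) survive guard evaluation.
Layer 0: {0}
Layer 1: {1}  total {0,1}
Layer 2: {4}  total {0,1,4}
Reach set: {0,1,4}
trace reaching 4: b·a

Answer: REACHABLE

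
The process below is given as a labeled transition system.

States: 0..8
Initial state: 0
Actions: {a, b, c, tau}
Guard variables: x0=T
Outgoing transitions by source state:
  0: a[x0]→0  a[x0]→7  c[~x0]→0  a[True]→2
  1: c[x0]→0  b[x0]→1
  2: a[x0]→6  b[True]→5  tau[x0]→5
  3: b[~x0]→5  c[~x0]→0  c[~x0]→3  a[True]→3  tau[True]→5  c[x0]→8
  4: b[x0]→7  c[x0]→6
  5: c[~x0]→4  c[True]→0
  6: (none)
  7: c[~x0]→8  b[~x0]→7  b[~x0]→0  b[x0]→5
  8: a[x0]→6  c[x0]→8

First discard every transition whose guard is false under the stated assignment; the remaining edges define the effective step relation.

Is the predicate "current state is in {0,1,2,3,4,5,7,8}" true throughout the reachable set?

Safe = {0,1,2,3,4,5,7,8}
R = {0,2,5,6,7}
  0: ✓
  2: ✓
  5: ✓
  6: VIOLATES
  7: ✓
reach 6 via a·a — violates

Answer: INVARIANT VIOLATED at state 6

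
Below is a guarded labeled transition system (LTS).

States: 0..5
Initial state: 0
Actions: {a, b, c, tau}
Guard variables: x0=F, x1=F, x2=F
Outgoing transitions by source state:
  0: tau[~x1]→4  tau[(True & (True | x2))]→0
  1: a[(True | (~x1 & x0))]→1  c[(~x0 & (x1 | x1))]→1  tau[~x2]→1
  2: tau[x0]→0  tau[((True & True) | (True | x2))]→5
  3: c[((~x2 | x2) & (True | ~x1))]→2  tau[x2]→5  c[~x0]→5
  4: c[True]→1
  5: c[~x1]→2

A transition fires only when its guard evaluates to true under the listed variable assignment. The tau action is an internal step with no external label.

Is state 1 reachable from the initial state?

Answer: REACHABLE

Working:
After dropping false guards: 9 live edges.
Layer 0: {0}
Layer 1: {4}  cumulative {0,4}
Layer 2: {1}  cumulative {0,1,4}
Reachable = {0,1,4}
trace reaching 1: tau·c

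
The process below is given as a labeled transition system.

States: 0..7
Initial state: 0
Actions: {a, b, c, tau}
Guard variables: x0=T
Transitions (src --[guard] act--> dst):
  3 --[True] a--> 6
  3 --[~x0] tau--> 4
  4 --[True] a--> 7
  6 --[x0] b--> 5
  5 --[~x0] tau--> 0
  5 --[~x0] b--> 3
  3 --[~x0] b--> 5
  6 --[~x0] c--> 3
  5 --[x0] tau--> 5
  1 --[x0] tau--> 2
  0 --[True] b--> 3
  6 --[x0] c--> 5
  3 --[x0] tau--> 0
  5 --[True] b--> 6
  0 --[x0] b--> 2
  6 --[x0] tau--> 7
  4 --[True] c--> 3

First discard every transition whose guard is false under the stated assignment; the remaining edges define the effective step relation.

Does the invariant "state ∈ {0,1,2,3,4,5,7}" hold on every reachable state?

Answer: INVARIANT VIOLATED at state 6

Trace:
Safe = {0,1,2,3,4,5,7}
Reach set: {0,2,3,5,6,7}
  0: safe
  2: safe
  3: safe
  5: safe
  6: VIOLATES
  7: safe
counterexample path to 6: b·a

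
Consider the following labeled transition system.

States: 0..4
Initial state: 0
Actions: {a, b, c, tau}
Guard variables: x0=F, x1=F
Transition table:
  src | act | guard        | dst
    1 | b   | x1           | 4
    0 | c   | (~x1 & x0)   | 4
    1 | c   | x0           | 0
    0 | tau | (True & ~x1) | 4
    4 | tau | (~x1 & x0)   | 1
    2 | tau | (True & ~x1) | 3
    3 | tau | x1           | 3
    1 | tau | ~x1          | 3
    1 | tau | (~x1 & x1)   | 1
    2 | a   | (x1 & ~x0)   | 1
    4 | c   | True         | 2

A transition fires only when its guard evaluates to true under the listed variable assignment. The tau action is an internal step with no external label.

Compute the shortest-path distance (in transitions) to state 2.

Layered search for 2:
  depth 0: {0}
  depth 1: {4}
  depth 2: {2}
first hit 2 at d=2 via tau·c

Answer: 2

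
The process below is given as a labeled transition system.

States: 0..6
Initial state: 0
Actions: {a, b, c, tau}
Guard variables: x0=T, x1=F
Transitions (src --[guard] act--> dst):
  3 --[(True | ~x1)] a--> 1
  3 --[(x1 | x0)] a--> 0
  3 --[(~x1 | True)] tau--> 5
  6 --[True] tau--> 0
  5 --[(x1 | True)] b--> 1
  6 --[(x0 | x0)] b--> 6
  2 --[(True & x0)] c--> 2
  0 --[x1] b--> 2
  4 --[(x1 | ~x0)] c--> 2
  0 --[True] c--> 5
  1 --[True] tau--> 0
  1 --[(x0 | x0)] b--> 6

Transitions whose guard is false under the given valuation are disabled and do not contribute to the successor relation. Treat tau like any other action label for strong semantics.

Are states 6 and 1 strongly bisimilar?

Bisimulation quotient by refinement:
  P[0] = {{0,1,2,3,4,5,6}}
  P[1] = {{0,2},{1,6},{3},{4},{5}}
  P[2] = {{0},{1,6},{2},{3},{4},{5}}
stable after 3 split(s): 6 block(s)
class of 6: {1,6}; class of 1: {1,6}

Answer: BISIMILAR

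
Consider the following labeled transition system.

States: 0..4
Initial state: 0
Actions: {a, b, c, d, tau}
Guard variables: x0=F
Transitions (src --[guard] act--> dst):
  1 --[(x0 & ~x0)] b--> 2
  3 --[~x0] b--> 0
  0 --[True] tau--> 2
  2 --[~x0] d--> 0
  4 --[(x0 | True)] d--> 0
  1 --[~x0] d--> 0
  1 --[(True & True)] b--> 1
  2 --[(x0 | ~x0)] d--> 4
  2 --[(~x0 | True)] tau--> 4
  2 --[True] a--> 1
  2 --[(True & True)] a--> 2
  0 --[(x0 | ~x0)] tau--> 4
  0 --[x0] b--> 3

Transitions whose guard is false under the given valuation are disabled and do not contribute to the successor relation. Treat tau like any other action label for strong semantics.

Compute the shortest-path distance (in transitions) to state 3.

Answer: UNREACHABLE

Working:
Breadth-first toward 3:
  Layer 0: {0}
  Layer 1: {2,4}
  Layer 2: {1}
3 never appears.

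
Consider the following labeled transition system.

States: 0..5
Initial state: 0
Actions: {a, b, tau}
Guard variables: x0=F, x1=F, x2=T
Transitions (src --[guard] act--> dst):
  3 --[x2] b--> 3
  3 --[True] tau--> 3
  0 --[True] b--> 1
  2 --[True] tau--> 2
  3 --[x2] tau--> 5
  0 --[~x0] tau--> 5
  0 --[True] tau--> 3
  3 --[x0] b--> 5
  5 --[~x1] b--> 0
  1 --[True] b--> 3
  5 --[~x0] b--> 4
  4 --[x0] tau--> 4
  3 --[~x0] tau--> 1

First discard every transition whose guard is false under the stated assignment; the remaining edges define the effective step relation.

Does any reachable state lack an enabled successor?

Answer: DEADLOCK at state 4

Analysis:
R = {0,1,3,4,5}
  0: b→1  tau→3  tau→5  [3 exit(s)]
  1: b→3  [1 exit(s)]
  3: b→3  tau→1  tau→3  tau→5  [4 exit(s)]
  4: ∅  [deadlock]
  5: b→0  b→4  [2 exit(s)]
Path to 4: tau·b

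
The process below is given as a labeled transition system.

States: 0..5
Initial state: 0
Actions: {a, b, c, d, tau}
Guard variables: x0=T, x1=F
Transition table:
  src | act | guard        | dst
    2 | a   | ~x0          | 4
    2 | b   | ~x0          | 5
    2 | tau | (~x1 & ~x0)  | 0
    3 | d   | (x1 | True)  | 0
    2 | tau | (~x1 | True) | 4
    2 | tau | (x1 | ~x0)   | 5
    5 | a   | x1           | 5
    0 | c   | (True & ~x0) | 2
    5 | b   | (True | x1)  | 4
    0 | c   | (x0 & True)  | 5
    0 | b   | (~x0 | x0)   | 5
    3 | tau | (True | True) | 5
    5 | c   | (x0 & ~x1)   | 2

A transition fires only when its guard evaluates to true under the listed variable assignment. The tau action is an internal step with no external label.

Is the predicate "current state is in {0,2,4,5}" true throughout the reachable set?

Answer: INVARIANT HOLDS

Trace:
Safe = {0,2,4,5}
R = {0,2,4,5}
  0: safe
  2: safe
  4: safe
  5: safe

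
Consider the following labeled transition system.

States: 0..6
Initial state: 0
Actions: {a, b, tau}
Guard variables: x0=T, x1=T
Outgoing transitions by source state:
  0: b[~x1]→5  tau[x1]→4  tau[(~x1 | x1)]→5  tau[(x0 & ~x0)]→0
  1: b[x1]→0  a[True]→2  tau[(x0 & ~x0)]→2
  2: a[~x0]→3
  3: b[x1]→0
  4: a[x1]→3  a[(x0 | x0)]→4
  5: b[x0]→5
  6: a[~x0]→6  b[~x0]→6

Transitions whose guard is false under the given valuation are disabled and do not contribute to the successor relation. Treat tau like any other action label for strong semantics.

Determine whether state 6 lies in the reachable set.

8 transition(s) survive guard evaluation.
depth 0: {0}
depth 1: {4,5}  cumulative {0,4,5}
depth 2: {3}  cumulative {0,3,4,5}
R = {0,3,4,5}

Answer: UNREACHABLE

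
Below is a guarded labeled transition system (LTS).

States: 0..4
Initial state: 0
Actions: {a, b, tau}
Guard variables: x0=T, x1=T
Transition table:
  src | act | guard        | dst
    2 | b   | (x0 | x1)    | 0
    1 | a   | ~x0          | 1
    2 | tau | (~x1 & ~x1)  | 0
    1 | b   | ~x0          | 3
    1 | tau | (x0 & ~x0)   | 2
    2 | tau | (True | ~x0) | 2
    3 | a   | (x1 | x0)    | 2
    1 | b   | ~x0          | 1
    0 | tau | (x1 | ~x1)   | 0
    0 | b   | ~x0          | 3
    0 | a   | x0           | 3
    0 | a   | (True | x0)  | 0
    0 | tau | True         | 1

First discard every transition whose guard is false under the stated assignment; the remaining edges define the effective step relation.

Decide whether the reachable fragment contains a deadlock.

Reach set: {0,1,2,3}
  0: a→0  a→3  tau→0  tau→1  [4 exit(s)]
  1: ∅  [no exit]
  2: b→0  tau→2  [2 exit(s)]
  3: a→2  [1 exit(s)]
trace reaching 1: tau

Answer: DEADLOCK at state 1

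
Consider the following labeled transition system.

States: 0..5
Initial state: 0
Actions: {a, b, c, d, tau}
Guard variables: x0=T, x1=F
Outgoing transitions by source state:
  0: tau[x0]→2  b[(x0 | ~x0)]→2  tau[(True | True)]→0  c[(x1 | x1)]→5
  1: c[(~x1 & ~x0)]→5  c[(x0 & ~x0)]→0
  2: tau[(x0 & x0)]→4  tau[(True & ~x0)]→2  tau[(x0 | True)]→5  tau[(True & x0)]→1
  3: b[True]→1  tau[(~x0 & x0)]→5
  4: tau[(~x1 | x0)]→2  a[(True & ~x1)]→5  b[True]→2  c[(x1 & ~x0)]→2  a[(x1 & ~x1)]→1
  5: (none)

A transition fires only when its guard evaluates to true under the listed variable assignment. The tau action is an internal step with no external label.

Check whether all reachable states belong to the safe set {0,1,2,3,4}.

Safe = {0,1,2,3,4}
Reach set: {0,1,2,4,5}
  0: ok
  1: ok
  2: ok
  4: ok
  5: VIOLATES
reach 5 via tau·tau — violates

Answer: INVARIANT VIOLATED at state 5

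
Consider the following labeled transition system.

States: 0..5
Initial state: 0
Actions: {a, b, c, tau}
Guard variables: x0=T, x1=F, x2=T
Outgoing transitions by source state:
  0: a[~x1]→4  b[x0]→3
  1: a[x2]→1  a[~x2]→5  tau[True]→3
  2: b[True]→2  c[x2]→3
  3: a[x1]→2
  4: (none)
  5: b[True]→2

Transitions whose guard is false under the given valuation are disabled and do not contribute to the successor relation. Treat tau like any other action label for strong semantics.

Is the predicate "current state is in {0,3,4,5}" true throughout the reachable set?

Answer: INVARIANT HOLDS

Analysis:
Inv-set: {0,3,4,5}
R = {0,3,4}
  0: safe
  3: safe
  4: safe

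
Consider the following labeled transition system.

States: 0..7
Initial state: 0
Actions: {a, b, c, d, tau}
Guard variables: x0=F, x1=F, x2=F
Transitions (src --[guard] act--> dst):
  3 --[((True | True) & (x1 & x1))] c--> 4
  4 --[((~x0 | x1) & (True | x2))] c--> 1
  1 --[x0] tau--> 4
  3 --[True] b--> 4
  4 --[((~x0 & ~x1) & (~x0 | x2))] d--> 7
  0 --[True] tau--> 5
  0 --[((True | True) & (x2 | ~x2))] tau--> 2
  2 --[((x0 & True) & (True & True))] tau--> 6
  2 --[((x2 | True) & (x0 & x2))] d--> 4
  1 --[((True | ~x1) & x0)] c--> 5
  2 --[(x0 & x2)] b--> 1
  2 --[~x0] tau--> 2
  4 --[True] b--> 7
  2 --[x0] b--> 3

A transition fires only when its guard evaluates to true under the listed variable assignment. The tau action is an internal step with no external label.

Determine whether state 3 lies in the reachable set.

Answer: UNREACHABLE

Trace:
After dropping false guards: 7 live edges.
depth 0: {0}
depth 1: {2,5}  now seen {0,2,5}
R = {0,2,5}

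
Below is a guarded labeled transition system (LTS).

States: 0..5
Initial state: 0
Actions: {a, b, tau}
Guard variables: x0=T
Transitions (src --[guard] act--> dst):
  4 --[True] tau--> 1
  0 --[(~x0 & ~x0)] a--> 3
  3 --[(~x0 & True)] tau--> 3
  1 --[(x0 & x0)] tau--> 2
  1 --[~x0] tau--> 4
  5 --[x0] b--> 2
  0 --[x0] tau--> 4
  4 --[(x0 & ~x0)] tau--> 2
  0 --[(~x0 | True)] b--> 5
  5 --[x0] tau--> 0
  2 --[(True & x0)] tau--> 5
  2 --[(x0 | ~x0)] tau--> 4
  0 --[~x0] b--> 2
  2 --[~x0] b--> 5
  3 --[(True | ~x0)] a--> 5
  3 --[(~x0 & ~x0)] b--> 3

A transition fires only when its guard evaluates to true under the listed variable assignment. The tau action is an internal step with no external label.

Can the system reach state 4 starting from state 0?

Guard filter leaves 9 enabled edge(s).
L0 = {0}
L1 = {4,5}  now seen {0,4,5}
L2 = {1,2}  now seen {0,1,2,4,5}
R = {0,1,2,4,5}
Path to 4: tau

Answer: REACHABLE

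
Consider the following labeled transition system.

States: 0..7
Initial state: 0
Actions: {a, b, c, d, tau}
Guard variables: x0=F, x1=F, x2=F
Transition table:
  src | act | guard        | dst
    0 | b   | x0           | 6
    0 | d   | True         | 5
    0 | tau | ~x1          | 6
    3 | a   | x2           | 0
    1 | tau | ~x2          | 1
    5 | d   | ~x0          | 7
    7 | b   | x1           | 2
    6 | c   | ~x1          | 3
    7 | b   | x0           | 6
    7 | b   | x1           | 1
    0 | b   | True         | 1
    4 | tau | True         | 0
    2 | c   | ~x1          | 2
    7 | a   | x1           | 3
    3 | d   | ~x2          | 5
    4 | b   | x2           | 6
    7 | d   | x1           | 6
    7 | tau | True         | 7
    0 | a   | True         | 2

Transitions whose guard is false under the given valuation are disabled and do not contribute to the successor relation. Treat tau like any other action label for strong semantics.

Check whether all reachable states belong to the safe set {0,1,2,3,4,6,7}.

Answer: INVARIANT VIOLATED at state 5

Analysis:
Allowed set {0,1,2,3,4,6,7}
Reachable = {0,1,2,3,5,6,7}
  0: safe
  1: safe
  2: safe
  3: safe
  5: outside
  6: safe
  7: safe
witness against invariant: d → 5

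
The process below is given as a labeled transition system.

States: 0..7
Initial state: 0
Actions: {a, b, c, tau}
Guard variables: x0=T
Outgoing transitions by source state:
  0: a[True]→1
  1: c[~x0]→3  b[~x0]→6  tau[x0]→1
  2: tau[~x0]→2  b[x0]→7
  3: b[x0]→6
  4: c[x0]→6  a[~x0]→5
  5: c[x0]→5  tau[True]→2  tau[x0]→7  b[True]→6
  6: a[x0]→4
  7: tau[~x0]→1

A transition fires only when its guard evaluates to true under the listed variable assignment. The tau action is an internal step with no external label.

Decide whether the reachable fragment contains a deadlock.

Answer: DEADLOCK-FREE

Analysis:
Reach set: {0,1}
  0: a→1  [1 exit(s)]
  1: tau→1  [1 exit(s)]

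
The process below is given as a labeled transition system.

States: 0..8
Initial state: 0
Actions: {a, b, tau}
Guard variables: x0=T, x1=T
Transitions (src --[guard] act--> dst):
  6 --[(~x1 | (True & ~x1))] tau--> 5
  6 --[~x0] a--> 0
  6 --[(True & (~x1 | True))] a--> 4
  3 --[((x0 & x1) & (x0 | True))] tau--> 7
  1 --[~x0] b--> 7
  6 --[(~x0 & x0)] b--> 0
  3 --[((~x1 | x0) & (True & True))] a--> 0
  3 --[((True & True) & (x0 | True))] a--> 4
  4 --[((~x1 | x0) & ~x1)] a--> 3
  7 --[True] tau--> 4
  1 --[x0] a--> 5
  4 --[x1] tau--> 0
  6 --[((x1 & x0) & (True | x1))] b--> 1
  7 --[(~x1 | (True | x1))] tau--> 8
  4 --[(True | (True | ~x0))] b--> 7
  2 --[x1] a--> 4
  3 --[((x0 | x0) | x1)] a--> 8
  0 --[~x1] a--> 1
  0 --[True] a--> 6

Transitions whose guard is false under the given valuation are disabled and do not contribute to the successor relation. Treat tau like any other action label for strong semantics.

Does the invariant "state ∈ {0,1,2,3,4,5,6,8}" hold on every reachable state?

Inv-set: {0,1,2,3,4,5,6,8}
Reachable = {0,1,4,5,6,7,8}
  0: ok
  1: ok
  4: ok
  5: ok
  6: ok
  7: outside
  8: ok
witness against invariant: a·a·b → 7

Answer: INVARIANT VIOLATED at state 7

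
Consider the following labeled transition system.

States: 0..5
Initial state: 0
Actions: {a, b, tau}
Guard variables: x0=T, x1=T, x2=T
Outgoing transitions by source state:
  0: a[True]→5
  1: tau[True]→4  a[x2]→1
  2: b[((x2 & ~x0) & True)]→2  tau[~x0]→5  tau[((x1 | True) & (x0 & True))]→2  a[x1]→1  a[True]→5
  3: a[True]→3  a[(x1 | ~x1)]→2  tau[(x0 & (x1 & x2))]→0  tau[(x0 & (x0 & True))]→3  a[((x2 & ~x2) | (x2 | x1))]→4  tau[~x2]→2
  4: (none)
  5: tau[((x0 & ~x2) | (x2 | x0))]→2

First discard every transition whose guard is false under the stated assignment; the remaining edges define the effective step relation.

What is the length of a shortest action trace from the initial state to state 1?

Answer: 3

Trace:
Breadth-first toward 1:
  depth 0: {0}
  depth 1: {5}
  depth 2: {2}
  depth 3: {1}
first hit 1 at d=3 via a·tau·a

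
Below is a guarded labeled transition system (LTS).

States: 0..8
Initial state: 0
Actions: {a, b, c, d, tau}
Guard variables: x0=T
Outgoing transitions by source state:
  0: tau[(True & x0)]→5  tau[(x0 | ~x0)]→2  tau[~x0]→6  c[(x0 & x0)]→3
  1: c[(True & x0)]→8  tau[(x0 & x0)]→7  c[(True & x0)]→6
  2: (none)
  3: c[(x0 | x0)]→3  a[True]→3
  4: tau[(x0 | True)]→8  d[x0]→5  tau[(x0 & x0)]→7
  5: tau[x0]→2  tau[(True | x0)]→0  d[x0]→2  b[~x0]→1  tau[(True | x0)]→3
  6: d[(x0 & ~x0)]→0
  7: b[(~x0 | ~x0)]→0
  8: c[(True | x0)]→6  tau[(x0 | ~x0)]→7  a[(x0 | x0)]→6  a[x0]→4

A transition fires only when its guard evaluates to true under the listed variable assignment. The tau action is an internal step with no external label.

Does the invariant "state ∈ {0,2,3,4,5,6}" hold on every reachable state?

Answer: INVARIANT HOLDS

Working:
Safe = {0,2,3,4,5,6}
R = {0,2,3,5}
  0: safe
  2: safe
  3: safe
  5: safe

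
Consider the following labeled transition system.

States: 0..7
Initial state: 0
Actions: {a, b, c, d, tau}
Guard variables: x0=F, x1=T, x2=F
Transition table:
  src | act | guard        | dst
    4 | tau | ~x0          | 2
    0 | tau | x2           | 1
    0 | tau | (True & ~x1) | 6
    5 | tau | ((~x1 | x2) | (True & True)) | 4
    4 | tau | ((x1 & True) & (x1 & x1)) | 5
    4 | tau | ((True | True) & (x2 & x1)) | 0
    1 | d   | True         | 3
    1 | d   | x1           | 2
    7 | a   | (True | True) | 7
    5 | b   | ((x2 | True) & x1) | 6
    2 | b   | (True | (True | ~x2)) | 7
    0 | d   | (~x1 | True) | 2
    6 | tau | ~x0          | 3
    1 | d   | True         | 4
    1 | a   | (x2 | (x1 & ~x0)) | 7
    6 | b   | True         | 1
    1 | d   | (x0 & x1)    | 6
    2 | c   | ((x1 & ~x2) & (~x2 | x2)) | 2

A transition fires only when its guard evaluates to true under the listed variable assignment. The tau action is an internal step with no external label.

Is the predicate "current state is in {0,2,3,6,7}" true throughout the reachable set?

Allowed set {0,2,3,6,7}
Reach set: {0,2,7}
  0: ✓
  2: ✓
  7: ✓

Answer: INVARIANT HOLDS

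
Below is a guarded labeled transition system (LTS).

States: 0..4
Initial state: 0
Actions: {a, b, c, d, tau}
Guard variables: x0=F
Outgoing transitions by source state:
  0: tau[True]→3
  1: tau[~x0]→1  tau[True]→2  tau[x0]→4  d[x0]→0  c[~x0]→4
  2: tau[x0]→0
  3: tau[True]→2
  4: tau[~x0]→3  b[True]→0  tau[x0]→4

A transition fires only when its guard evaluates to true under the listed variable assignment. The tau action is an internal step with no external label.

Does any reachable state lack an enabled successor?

Reach set: {0,2,3}
  0: tau→3  [1 exit(s)]
  2: ∅  [no exit]
  3: tau→2  [1 exit(s)]
witness 2: tau·tau

Answer: DEADLOCK at state 2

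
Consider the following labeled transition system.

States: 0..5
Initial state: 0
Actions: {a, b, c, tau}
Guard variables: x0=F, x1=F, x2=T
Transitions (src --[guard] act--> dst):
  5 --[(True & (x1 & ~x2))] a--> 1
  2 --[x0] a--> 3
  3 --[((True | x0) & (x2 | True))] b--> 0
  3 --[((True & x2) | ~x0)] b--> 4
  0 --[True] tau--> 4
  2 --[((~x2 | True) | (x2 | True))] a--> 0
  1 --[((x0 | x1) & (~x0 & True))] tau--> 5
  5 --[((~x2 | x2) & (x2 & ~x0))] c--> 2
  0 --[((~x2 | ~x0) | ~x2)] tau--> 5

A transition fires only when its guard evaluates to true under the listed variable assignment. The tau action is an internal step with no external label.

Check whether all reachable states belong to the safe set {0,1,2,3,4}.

Answer: INVARIANT VIOLATED at state 5

Trace:
Safe = {0,1,2,3,4}
Reachable = {0,2,4,5}
  0: safe
  2: safe
  4: safe
  5: ✗ unsafe
counterexample path to 5: tau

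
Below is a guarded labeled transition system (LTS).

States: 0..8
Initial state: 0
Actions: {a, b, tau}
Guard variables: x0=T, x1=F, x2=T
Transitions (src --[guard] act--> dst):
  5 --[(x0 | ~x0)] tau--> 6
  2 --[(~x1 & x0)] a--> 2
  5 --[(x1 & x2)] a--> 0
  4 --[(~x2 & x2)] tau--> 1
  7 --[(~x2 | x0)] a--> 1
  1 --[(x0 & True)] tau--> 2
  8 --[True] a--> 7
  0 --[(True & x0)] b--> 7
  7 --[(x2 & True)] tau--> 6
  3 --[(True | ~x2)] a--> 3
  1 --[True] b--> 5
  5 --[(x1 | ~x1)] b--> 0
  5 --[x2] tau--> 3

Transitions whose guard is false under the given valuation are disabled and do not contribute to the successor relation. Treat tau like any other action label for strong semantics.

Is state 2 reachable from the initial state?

After dropping false guards: 11 live edges.
L0 = {0}
L1 = {7}  now seen {0,7}
L2 = {1,6}  now seen {0,1,6,7}
L3 = {2,5}  now seen {0,1,2,5,6,7}
L4 = {3}  now seen {0,1,2,3,5,6,7}
Reachable = {0,1,2,3,5,6,7}
Path to 2: b·a·tau

Answer: REACHABLE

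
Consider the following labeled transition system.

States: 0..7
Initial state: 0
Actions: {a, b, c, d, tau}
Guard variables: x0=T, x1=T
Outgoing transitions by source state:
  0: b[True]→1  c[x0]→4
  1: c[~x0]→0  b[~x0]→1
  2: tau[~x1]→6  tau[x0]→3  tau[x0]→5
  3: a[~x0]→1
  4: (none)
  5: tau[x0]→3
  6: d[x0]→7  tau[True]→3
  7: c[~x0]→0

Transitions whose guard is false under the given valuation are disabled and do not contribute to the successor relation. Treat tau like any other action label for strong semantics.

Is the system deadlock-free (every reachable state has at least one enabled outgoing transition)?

Reach set: {0,1,4}
  0: b→1  c→4  [2 exit(s)]
  1: ∅  [deadlock]
  4: ∅  [deadlock]
witness 1: b

Answer: DEADLOCK at state 1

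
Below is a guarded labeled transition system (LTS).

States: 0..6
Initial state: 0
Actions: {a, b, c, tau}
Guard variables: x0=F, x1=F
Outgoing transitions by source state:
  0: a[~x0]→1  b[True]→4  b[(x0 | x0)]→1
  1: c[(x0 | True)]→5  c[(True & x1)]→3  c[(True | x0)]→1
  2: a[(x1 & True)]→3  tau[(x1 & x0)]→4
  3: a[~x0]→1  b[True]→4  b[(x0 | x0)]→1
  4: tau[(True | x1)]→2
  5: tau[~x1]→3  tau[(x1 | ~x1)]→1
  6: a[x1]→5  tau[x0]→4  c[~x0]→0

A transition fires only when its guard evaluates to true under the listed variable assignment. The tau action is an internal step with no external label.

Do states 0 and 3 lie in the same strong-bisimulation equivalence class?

Refine partition for ~:
  P[0] = {{0,1,2,3,4,5,6}}
  P[1] = {{0,3},{1,6},{2},{4,5}}
  P[2] = {{0,3},{1},{2},{4},{5},{6}}
6 equivalence class(es) (converged in 3)
[0]={0,3}  [3]={0,3}

Answer: BISIMILAR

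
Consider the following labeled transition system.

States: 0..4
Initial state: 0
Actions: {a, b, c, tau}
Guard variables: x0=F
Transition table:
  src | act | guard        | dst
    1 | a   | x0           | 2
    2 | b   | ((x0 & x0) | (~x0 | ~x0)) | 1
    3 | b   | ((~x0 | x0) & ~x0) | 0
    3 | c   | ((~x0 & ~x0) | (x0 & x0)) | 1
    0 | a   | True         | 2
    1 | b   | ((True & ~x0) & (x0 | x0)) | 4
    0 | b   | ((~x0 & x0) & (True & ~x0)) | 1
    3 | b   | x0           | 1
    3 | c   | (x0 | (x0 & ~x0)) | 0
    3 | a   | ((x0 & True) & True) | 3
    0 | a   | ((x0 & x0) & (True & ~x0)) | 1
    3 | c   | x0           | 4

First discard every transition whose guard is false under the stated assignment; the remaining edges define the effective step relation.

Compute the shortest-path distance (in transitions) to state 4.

Answer: UNREACHABLE

Trace:
Breadth-first toward 4:
  Layer 0: {0}
  Layer 1: {2}
  Layer 2: {1}
4 never appears.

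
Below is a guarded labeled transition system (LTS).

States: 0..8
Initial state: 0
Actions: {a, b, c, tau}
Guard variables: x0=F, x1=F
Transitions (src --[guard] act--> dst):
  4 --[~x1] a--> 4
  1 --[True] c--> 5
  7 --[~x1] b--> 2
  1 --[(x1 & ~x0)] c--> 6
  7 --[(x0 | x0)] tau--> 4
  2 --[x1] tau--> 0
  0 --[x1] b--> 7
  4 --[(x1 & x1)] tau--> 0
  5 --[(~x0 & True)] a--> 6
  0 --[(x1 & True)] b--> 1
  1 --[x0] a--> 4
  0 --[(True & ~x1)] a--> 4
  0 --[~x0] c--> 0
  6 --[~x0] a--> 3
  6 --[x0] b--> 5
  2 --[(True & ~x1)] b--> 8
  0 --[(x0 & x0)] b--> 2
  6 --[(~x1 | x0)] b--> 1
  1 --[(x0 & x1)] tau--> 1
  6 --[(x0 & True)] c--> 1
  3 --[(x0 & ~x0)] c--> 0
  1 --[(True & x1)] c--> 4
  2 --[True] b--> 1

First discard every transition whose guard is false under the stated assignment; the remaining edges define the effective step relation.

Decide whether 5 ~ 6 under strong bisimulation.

Compute ~ classes (split until stable):
  P[0] = {{0,1,2,3,4,5,6,7,8}}
  P[1] = {{0},{1},{2,7},{3,8},{4,5},{6}}
  P[2] = {{0},{1},{2},{3,8},{4},{5},{6},{7}}
stable after 3 split(s): 8 block(s)
class of 5: {5}; class of 6: {6}

Answer: NOT BISIMILAR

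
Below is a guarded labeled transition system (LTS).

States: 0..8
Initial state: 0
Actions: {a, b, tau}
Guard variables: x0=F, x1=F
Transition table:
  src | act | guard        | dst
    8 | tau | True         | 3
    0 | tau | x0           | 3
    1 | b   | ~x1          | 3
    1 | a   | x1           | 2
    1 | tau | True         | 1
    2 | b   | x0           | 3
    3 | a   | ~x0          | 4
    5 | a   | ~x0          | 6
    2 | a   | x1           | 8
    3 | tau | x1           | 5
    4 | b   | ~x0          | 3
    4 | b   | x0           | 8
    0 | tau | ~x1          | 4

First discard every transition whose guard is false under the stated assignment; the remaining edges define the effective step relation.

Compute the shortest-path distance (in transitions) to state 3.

BFS to 3:
  Layer 0: {0}
  Layer 1: {4}
  Layer 2: {3}
3 enters at depth 2; path tau·b

Answer: 2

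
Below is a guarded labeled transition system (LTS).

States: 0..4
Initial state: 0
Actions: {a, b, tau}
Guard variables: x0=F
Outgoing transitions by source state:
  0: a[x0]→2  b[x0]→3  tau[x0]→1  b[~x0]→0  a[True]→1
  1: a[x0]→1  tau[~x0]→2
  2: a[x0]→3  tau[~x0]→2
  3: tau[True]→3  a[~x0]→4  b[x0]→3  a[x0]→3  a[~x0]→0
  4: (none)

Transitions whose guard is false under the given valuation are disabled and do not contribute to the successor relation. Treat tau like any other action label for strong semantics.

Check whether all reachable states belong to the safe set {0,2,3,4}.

Inv-set: {0,2,3,4}
R = {0,1,2}
  0: ok
  1: VIOLATES
  2: ok
reach 1 via a — violates

Answer: INVARIANT VIOLATED at state 1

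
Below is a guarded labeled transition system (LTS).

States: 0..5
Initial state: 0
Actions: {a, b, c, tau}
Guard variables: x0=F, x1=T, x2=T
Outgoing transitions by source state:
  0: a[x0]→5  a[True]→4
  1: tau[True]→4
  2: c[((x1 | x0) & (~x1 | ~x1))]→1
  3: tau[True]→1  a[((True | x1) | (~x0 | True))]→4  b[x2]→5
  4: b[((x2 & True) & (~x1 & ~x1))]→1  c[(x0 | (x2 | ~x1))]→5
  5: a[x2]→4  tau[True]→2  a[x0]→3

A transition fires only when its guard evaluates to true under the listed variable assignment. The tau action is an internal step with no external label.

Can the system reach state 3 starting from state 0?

Answer: UNREACHABLE

Analysis:
Guard filter leaves 8 enabled edge(s).
depth 0: {0}
depth 1: {4}  now seen {0,4}
depth 2: {5}  now seen {0,4,5}
depth 3: {2}  now seen {0,2,4,5}
R = {0,2,4,5}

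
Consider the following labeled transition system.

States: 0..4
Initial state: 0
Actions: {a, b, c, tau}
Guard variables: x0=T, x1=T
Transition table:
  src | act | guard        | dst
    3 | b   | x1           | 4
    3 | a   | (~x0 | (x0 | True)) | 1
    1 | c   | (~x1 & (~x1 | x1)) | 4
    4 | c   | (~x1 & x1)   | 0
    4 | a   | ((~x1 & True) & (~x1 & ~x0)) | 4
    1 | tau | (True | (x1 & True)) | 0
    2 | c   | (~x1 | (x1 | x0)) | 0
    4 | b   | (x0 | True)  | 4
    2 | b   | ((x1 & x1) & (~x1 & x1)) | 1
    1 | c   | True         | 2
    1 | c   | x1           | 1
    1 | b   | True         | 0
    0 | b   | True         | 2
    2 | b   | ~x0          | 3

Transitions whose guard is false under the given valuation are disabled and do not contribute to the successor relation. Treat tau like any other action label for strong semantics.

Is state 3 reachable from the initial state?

After dropping false guards: 9 live edges.
Layer 0: {0}
Layer 1: {2}  cumulative {0,2}
R = {0,2}

Answer: UNREACHABLE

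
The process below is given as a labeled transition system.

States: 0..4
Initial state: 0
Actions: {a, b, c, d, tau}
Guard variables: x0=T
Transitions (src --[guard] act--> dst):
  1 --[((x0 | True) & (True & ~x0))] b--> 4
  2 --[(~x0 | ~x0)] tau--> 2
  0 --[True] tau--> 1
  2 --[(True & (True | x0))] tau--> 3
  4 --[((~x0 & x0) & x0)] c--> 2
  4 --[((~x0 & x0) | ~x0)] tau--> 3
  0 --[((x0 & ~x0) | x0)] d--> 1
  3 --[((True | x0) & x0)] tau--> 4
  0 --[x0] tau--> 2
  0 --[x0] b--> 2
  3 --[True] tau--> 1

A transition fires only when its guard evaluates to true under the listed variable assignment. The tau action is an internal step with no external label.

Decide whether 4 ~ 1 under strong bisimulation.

Refine partition for ~:
  round 0: {{0,1,2,3,4}}
  round 1: {{0},{1,4},{2,3}}
  round 2: {{0},{1,4},{2},{3}}
Fixed point at round 3; 4 class(es).
4∈{1,4}, 1∈{1,4}

Answer: BISIMILAR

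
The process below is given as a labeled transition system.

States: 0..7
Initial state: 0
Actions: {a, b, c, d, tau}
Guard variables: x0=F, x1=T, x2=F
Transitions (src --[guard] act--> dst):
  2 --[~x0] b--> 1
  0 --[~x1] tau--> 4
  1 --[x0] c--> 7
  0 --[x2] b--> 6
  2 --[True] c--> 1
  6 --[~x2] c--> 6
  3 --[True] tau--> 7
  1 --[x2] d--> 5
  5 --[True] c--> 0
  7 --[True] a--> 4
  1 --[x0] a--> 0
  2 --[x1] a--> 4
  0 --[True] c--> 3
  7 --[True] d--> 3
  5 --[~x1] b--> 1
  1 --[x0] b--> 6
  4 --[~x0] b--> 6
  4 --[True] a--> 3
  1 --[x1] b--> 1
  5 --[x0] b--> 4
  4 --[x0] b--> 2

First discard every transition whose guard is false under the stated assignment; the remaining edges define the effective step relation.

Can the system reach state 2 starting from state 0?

Guard filter leaves 12 enabled edge(s).
Layer 0: {0}
Layer 1: {3}  cumulative {0,3}
Layer 2: {7}  cumulative {0,3,7}
Layer 3: {4}  cumulative {0,3,4,7}
Layer 4: {6}  cumulative {0,3,4,6,7}
Reachable = {0,3,4,6,7}

Answer: UNREACHABLE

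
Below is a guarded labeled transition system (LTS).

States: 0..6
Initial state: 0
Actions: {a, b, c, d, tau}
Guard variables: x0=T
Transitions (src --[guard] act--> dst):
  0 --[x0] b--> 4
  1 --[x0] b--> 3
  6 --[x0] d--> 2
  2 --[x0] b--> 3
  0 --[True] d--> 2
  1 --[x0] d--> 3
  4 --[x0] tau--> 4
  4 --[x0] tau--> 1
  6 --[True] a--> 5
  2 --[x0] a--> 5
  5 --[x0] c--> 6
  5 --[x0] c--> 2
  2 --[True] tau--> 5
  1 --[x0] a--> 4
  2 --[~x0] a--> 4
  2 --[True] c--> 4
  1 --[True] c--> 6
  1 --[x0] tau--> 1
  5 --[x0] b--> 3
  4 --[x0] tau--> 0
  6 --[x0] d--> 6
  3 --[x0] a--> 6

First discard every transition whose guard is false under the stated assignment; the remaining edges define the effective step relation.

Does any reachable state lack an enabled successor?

R = {0,1,2,3,4,5,6}
  0: b→4  d→2  [2 out]
  1: a→4  b→3  c→6  d→3  tau→1  [5 out]
  2: a→5  b→3  c→4  tau→5  [4 out]
  3: a→6  [1 out]
  4: tau→0  tau→1  tau→4  [3 out]
  5: b→3  c→2  c→6  [3 out]
  6: a→5  d→2  d→6  [3 out]

Answer: DEADLOCK-FREE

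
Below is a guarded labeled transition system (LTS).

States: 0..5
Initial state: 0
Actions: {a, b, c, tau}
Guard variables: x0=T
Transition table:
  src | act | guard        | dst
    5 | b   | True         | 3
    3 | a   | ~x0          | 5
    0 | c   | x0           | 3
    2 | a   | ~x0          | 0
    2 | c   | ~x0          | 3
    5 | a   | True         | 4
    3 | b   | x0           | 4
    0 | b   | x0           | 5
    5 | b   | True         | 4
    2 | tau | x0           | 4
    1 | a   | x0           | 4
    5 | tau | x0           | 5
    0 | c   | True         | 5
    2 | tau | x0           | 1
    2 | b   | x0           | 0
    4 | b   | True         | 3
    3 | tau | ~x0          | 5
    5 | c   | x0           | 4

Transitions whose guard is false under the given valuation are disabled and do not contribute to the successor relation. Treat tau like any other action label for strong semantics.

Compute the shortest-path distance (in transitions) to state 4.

BFS to 4:
  depth 0: {0}
  depth 1: {3,5}
  depth 2: {4}
4 enters at depth 2; path b·a

Answer: 2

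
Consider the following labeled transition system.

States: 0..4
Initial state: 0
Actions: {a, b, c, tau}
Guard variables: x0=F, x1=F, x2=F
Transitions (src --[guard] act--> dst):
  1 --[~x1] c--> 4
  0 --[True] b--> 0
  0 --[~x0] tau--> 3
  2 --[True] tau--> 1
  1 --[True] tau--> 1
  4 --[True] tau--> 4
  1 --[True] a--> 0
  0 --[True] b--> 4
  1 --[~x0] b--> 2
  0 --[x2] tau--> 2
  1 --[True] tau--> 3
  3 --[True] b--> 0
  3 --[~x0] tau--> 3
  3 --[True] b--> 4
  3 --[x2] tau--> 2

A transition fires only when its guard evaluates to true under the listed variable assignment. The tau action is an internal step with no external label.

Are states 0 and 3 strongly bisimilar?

Answer: BISIMILAR

Trace:
Compute ~ classes (split until stable):
  P[0] = {{0,1,2,3,4}}
  P[1] = {{0,3},{1},{2,4}}
  P[2] = {{0,3},{1},{2},{4}}
stable after 3 split(s): 4 block(s)
[0]={0,3}  [3]={0,3}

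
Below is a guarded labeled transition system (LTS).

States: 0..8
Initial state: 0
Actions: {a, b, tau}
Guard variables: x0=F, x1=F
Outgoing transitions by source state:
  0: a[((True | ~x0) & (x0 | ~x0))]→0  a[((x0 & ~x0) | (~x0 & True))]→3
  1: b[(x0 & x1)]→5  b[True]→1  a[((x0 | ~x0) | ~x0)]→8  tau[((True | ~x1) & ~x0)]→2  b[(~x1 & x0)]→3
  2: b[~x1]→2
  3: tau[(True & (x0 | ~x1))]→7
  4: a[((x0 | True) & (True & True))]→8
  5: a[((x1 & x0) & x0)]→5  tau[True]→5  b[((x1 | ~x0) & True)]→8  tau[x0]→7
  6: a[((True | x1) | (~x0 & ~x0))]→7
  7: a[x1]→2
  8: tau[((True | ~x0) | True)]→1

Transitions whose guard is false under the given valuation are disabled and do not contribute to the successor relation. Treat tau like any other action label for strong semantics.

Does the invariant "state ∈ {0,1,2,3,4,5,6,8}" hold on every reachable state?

Allowed set {0,1,2,3,4,5,6,8}
R = {0,3,7}
  0: ✓
  3: ✓
  7: ✗ unsafe
reach 7 via a·tau — violates

Answer: INVARIANT VIOLATED at state 7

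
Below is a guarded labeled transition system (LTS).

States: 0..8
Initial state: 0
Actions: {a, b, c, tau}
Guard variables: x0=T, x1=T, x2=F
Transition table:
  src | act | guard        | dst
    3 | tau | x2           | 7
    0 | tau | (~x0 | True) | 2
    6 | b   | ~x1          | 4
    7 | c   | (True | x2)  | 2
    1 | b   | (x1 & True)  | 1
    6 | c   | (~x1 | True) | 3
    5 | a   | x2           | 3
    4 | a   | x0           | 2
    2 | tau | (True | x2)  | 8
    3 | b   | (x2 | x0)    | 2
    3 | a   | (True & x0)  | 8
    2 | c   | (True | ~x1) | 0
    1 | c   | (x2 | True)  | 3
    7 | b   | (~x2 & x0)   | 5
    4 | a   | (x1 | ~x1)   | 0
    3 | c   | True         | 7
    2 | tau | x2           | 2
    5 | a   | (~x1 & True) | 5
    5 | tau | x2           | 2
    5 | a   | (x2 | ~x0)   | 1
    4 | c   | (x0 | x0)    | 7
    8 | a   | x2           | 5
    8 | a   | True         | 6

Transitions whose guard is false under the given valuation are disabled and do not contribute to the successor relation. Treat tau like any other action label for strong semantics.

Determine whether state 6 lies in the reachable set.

Answer: REACHABLE

Analysis:
After dropping false guards: 15 live edges.
L0 = {0}
L1 = {2}  now seen {0,2}
L2 = {8}  now seen {0,2,8}
L3 = {6}  now seen {0,2,6,8}
L4 = {3}  now seen {0,2,3,6,8}
L5 = {7}  now seen {0,2,3,6,7,8}
L6 = {5}  now seen {0,2,3,5,6,7,8}
Reachable = {0,2,3,5,6,7,8}
witness 6: tau·tau·a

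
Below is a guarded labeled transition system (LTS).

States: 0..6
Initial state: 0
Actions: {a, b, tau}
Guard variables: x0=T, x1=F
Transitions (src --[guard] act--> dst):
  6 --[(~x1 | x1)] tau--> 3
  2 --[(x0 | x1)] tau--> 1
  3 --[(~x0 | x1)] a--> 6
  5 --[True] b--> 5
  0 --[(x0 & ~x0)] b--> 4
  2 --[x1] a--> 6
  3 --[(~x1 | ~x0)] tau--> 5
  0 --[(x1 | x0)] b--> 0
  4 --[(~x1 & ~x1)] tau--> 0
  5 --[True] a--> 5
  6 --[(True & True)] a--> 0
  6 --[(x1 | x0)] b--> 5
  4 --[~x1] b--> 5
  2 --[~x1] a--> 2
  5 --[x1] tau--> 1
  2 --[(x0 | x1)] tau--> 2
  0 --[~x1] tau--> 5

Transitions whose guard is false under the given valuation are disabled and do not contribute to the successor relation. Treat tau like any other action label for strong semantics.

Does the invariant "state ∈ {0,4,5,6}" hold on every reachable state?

Safe = {0,4,5,6}
R = {0,5}
  0: ok
  5: ok

Answer: INVARIANT HOLDS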